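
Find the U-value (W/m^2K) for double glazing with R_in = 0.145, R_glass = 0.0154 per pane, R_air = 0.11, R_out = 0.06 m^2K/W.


Total thermal resistance (series):
  R_total = R_in + R_glass + R_air + R_glass + R_out
  R_total = 0.145 + 0.0154 + 0.11 + 0.0154 + 0.06 = 0.3458 m^2K/W
U-value = 1 / R_total = 1 / 0.3458 = 2.892 W/m^2K

2.892 W/m^2K


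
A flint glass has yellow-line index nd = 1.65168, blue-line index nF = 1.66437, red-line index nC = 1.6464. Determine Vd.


Abbe number formula: Vd = (nd - 1) / (nF - nC)
  nd - 1 = 1.65168 - 1 = 0.65168
  nF - nC = 1.66437 - 1.6464 = 0.01797
  Vd = 0.65168 / 0.01797 = 36.26

36.26


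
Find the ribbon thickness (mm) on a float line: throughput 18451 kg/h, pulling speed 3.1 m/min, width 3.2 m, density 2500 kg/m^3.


Ribbon cross-section from mass balance:
  Volume rate = throughput / density = 18451 / 2500 = 7.3804 m^3/h
  thickness = volume rate / (speed * 60 * width), i.e.
  thickness = throughput / (60 * speed * width * density) * 1000
  thickness = 18451 / (60 * 3.1 * 3.2 * 2500) * 1000 = 12.4 mm

12.4 mm


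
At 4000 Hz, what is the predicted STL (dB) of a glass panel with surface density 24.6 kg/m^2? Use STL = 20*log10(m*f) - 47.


Mass law: STL = 20 * log10(m * f) - 47
  m * f = 24.6 * 4000 = 98400
  log10(98400) = 4.993
  STL = 20 * 4.993 - 47 = 99.86 - 47 = 52.9 dB

52.9 dB


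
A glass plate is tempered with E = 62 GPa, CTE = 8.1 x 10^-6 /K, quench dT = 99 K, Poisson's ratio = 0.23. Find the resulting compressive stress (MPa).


Tempering stress: sigma = E * alpha * dT / (1 - nu)
  E (MPa) = 62 * 1000 = 62000
  Numerator = 62000 * (8.1 x 10^-6) * 99 = 49.7178
  Denominator = 1 - 0.23 = 0.77
  sigma = 49.7178 / 0.77 = 64.6 MPa

64.6 MPa


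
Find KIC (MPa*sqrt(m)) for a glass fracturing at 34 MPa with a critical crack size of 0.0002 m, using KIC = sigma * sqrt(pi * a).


Fracture toughness: KIC = sigma * sqrt(pi * a)
  pi * a = pi * 0.0002 = 0.000628319
  sqrt(pi * a) = 0.025066
  KIC = 34 * 0.025066 = 0.852 MPa*sqrt(m)

0.852 MPa*sqrt(m)


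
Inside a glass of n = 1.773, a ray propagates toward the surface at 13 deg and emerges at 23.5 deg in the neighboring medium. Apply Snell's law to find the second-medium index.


Apply Snell's law: n1 * sin(theta1) = n2 * sin(theta2)
  n2 = n1 * sin(theta1) / sin(theta2)
  sin(13) = 0.224951
  sin(23.5) = 0.398749
  n2 = 1.773 * 0.224951 / 0.398749 = 1.0002

1.0002


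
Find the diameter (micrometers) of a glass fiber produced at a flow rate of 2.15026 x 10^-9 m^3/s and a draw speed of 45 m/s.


Cross-sectional area from continuity:
  A = Q / v = 2.15026 x 10^-9 / 45 = 4.778356 x 10^-11 m^2
Diameter from circular cross-section:
  d = sqrt(4A / pi) * 10^6 (m -> um)
  d = sqrt(4 * 4.778356 x 10^-11 / pi) * 10^6 = 7.8 um

7.8 um


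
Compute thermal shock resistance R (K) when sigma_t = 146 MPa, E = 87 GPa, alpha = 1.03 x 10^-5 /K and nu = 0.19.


Thermal shock resistance: R = sigma * (1 - nu) / (E * alpha)
  Numerator = 146 * (1 - 0.19) = 118.26
  Denominator = 87 * 1000 * (1.03 x 10^-5) = 0.8961
  R = 118.26 / 0.8961 = 132.0 K

132.0 K


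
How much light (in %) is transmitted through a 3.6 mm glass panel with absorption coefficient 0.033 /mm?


Beer-Lambert law: T = exp(-alpha * thickness)
  exponent = -0.033 * 3.6 = -0.1188
  T = exp(-0.1188) = 0.888
  Percentage = 0.888 * 100 = 88.8%

88.8%


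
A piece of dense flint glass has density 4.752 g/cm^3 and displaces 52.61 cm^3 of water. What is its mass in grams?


Rearrange rho = m / V:
  m = rho * V
  m = 4.752 * 52.61 = 250.003 g

250.003 g


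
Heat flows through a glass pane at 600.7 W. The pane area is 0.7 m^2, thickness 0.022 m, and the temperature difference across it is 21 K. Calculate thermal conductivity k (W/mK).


Fourier's law rearranged: k = Q * t / (A * dT)
  Numerator = 600.7 * 0.022 = 13.2154
  Denominator = 0.7 * 21 = 14.7
  k = 13.2154 / 14.7 = 0.899 W/mK

0.899 W/mK


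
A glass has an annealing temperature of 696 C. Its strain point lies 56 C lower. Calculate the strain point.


Strain point = annealing point - difference:
  T_strain = 696 - 56 = 640 C

640 C


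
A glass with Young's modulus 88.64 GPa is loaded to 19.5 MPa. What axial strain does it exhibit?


Rearrange E = sigma / epsilon:
  epsilon = sigma / E
  E (MPa) = 88.64 * 1000 = 88640
  epsilon = 19.5 / 88640 = 0.00022

0.00022


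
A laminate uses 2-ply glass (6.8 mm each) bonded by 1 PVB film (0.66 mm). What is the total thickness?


Total thickness = glass contribution + PVB contribution
  Glass: 2 * 6.8 = 13.6 mm
  PVB: 1 * 0.66 = 0.66 mm
  Total = 13.6 + 0.66 = 14.26 mm

14.26 mm


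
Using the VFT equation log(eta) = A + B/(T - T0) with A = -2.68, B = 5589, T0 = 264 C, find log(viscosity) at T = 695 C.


VFT equation: log(eta) = A + B / (T - T0)
  T - T0 = 695 - 264 = 431
  B / (T - T0) = 5589 / 431 = 12.968
  log(eta) = -2.68 + 12.968 = 10.288

10.288


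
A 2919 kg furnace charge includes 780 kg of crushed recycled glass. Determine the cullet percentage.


Cullet ratio = (cullet mass / total batch mass) * 100
  Ratio = 780 / 2919 * 100 = 26.72%

26.72%


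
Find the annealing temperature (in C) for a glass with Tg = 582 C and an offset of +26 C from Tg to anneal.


The annealing temperature is Tg plus the offset:
  T_anneal = 582 + 26 = 608 C

608 C


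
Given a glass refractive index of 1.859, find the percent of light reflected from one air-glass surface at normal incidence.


Fresnel reflectance at normal incidence:
  R = ((n - 1)/(n + 1))^2
  (n - 1)/(n + 1) = (1.859 - 1)/(1.859 + 1) = 0.300455
  R = 0.300455^2 = 0.0902732
  R(%) = 0.0902732 * 100 = 9.027%

9.027%


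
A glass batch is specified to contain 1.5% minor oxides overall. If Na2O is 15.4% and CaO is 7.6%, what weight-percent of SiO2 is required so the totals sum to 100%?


Known pieces sum to 100%:
  SiO2 = 100 - (others + Na2O + CaO)
  SiO2 = 100 - (1.5 + 15.4 + 7.6) = 75.5%

75.5%


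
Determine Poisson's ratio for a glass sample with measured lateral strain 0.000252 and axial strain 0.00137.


Poisson's ratio: nu = lateral strain / axial strain
  nu = 0.000252 / 0.00137 = 0.1839

0.1839


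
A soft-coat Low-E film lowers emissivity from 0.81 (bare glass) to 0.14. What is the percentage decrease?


Percentage reduction = (1 - coated/uncoated) * 100
  Ratio = 0.14 / 0.81 = 0.1728
  Reduction = (1 - 0.1728) * 100 = 82.7%

82.7%


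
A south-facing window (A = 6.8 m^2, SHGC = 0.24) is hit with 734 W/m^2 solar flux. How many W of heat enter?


Solar heat gain: Q = Area * SHGC * Irradiance
  Q = 6.8 * 0.24 * 734 = 1197.9 W

1197.9 W


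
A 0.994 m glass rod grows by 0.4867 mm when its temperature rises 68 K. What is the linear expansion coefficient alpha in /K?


Rearrange dL = alpha * L0 * dT for alpha:
  alpha = dL / (L0 * dT)
  alpha = (0.4867 / 1000) / (0.994 * 68) = 0.000007201 /K = 7.201 x 10^-6 /K

7.201 x 10^-6 /K


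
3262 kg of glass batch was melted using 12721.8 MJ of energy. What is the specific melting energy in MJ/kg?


Rearrange E = m * s for s:
  s = E / m
  s = 12721.8 / 3262 = 3.9 MJ/kg

3.9 MJ/kg


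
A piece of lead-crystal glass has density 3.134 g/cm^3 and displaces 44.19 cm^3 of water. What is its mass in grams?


Rearrange rho = m / V:
  m = rho * V
  m = 3.134 * 44.19 = 138.491 g

138.491 g


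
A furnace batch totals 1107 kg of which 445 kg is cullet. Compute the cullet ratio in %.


Cullet ratio = (cullet mass / total batch mass) * 100
  Ratio = 445 / 1107 * 100 = 40.2%

40.2%


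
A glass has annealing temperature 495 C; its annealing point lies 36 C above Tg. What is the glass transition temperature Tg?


Rearrange T_anneal = Tg + offset for Tg:
  Tg = T_anneal - offset = 495 - 36 = 459 C

459 C


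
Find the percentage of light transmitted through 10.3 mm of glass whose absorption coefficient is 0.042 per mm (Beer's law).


Beer-Lambert law: T = exp(-alpha * thickness)
  exponent = -0.042 * 10.3 = -0.4326
  T = exp(-0.4326) = 0.6488
  Percentage = 0.6488 * 100 = 64.88%

64.88%


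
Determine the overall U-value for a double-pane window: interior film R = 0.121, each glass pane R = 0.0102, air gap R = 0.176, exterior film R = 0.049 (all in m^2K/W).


Total thermal resistance (series):
  R_total = R_in + R_glass + R_air + R_glass + R_out
  R_total = 0.121 + 0.0102 + 0.176 + 0.0102 + 0.049 = 0.3664 m^2K/W
U-value = 1 / R_total = 1 / 0.3664 = 2.729 W/m^2K

2.729 W/m^2K


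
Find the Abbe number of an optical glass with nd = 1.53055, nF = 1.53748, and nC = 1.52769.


Abbe number formula: Vd = (nd - 1) / (nF - nC)
  nd - 1 = 1.53055 - 1 = 0.53055
  nF - nC = 1.53748 - 1.52769 = 0.00979
  Vd = 0.53055 / 0.00979 = 54.19

54.19


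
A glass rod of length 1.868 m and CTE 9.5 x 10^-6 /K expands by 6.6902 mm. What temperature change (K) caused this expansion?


Rearrange dL = alpha * L0 * dT for dT:
  dT = dL / (alpha * L0)
  dL (m) = 6.6902 / 1000 = 0.0066902
  dT = 0.0066902 / ((9.5 x 10^-6) * 1.868) = 377.0 K

377.0 K


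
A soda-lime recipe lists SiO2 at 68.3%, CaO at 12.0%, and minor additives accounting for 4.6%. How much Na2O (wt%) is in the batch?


Pieces sum to 100%:
  Na2O = 100 - (SiO2 + CaO + others)
  Na2O = 100 - (68.3 + 12.0 + 4.6) = 15.1%

15.1%


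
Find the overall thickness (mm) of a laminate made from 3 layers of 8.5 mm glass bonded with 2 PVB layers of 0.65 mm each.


Total thickness = glass contribution + PVB contribution
  Glass: 3 * 8.5 = 25.5 mm
  PVB: 2 * 0.65 = 1.3 mm
  Total = 25.5 + 1.3 = 26.8 mm

26.8 mm


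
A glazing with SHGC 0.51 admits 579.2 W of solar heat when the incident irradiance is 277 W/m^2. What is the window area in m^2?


Rearrange Q = Area * SHGC * Irradiance:
  Area = Q / (SHGC * Irradiance)
  Area = 579.2 / (0.51 * 277) = 4.1 m^2

4.1 m^2


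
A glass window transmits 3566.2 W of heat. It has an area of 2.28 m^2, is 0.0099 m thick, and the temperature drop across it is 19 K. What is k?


Fourier's law rearranged: k = Q * t / (A * dT)
  Numerator = 3566.2 * 0.0099 = 35.30538
  Denominator = 2.28 * 19 = 43.32
  k = 35.30538 / 43.32 = 0.815 W/mK

0.815 W/mK


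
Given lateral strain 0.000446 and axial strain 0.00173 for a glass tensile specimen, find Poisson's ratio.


Poisson's ratio: nu = lateral strain / axial strain
  nu = 0.000446 / 0.00173 = 0.2578

0.2578


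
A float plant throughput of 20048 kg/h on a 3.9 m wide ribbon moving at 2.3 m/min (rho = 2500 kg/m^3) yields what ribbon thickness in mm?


Ribbon cross-section from mass balance:
  Volume rate = throughput / density = 20048 / 2500 = 8.0192 m^3/h
  thickness = volume rate / (speed * 60 * width), i.e.
  thickness = throughput / (60 * speed * width * density) * 1000
  thickness = 20048 / (60 * 2.3 * 3.9 * 2500) * 1000 = 14.9 mm

14.9 mm


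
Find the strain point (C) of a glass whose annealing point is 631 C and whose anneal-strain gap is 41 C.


Strain point = annealing point - difference:
  T_strain = 631 - 41 = 590 C

590 C


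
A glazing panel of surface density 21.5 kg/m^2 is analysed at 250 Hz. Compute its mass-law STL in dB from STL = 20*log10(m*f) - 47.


Mass law: STL = 20 * log10(m * f) - 47
  m * f = 21.5 * 250 = 5375
  log10(5375) = 3.73038
  STL = 20 * 3.73038 - 47 = 74.6076 - 47 = 27.6 dB

27.6 dB


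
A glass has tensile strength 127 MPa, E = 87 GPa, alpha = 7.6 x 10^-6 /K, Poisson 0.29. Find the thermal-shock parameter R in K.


Thermal shock resistance: R = sigma * (1 - nu) / (E * alpha)
  Numerator = 127 * (1 - 0.29) = 90.17
  Denominator = 87 * 1000 * (7.6 x 10^-6) = 0.6612
  R = 90.17 / 0.6612 = 136.4 K

136.4 K


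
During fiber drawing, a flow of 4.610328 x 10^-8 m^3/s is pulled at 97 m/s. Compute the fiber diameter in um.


Cross-sectional area from continuity:
  A = Q / v = 4.610328 x 10^-8 / 97 = 4.752915 x 10^-10 m^2
Diameter from circular cross-section:
  d = sqrt(4A / pi) * 10^6 (m -> um)
  d = sqrt(4 * 4.752915 x 10^-10 / pi) * 10^6 = 24.6 um

24.6 um


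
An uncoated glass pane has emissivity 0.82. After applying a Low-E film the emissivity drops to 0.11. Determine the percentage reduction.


Percentage reduction = (1 - coated/uncoated) * 100
  Ratio = 0.11 / 0.82 = 0.1341
  Reduction = (1 - 0.1341) * 100 = 86.6%

86.6%


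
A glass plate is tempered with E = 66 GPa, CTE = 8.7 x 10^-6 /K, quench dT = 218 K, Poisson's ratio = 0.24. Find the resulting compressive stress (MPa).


Tempering stress: sigma = E * alpha * dT / (1 - nu)
  E (MPa) = 66 * 1000 = 66000
  Numerator = 66000 * (8.7 x 10^-6) * 218 = 125.1756
  Denominator = 1 - 0.24 = 0.76
  sigma = 125.1756 / 0.76 = 164.7 MPa

164.7 MPa


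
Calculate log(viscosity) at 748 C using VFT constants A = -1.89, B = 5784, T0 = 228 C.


VFT equation: log(eta) = A + B / (T - T0)
  T - T0 = 748 - 228 = 520
  B / (T - T0) = 5784 / 520 = 11.123
  log(eta) = -1.89 + 11.123 = 9.233

9.233


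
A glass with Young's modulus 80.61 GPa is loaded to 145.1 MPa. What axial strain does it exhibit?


Rearrange E = sigma / epsilon:
  epsilon = sigma / E
  E (MPa) = 80.61 * 1000 = 80610
  epsilon = 145.1 / 80610 = 0.0018

0.0018


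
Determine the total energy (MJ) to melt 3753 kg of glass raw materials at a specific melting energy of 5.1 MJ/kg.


Total energy = mass * specific energy
  E = 3753 * 5.1 = 19140.3 MJ

19140.3 MJ


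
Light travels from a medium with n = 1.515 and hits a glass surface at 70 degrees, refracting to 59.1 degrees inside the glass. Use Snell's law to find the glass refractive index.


Apply Snell's law: n1 * sin(theta1) = n2 * sin(theta2)
  n2 = n1 * sin(theta1) / sin(theta2)
  sin(70) = 0.939693
  sin(59.1) = 0.858065
  n2 = 1.515 * 0.939693 / 0.858065 = 1.6591

1.6591


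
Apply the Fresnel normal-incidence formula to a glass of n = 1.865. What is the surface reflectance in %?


Fresnel reflectance at normal incidence:
  R = ((n - 1)/(n + 1))^2
  (n - 1)/(n + 1) = (1.865 - 1)/(1.865 + 1) = 0.30192
  R = 0.30192^2 = 0.0911557
  R(%) = 0.0911557 * 100 = 9.116%

9.116%


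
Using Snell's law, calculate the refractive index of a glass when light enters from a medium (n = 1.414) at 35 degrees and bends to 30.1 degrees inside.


Apply Snell's law: n1 * sin(theta1) = n2 * sin(theta2)
  n2 = n1 * sin(theta1) / sin(theta2)
  sin(35) = 0.573576
  sin(30.1) = 0.501511
  n2 = 1.414 * 0.573576 / 0.501511 = 1.6172

1.6172


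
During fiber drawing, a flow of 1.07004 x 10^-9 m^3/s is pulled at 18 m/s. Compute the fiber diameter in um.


Cross-sectional area from continuity:
  A = Q / v = 1.07004 x 10^-9 / 18 = 5.944667 x 10^-11 m^2
Diameter from circular cross-section:
  d = sqrt(4A / pi) * 10^6 (m -> um)
  d = sqrt(4 * 5.944667 x 10^-11 / pi) * 10^6 = 8.7 um

8.7 um


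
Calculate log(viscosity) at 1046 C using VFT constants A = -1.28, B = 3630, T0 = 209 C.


VFT equation: log(eta) = A + B / (T - T0)
  T - T0 = 1046 - 209 = 837
  B / (T - T0) = 3630 / 837 = 4.337
  log(eta) = -1.28 + 4.337 = 3.057

3.057


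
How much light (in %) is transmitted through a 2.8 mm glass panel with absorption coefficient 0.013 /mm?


Beer-Lambert law: T = exp(-alpha * thickness)
  exponent = -0.013 * 2.8 = -0.0364
  T = exp(-0.0364) = 0.9643
  Percentage = 0.9643 * 100 = 96.43%

96.43%


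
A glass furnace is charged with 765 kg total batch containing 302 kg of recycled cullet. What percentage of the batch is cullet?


Cullet ratio = (cullet mass / total batch mass) * 100
  Ratio = 302 / 765 * 100 = 39.48%

39.48%


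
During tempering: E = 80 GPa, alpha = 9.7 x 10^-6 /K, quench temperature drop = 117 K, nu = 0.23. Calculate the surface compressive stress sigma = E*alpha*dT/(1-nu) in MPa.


Tempering stress: sigma = E * alpha * dT / (1 - nu)
  E (MPa) = 80 * 1000 = 80000
  Numerator = 80000 * (9.7 x 10^-6) * 117 = 90.792
  Denominator = 1 - 0.23 = 0.77
  sigma = 90.792 / 0.77 = 117.9 MPa

117.9 MPa


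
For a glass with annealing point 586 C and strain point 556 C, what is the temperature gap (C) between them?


Gap = T_anneal - T_strain:
  gap = 586 - 556 = 30 C

30 C


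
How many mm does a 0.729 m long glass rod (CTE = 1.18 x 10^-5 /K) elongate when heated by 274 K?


Thermal expansion formula: dL = alpha * L0 * dT
  dL = (1.18 x 10^-5) * 0.729 * 274 = 0.002357 m
Convert to mm: 0.002357 * 1000 = 2.357 mm

2.357 mm


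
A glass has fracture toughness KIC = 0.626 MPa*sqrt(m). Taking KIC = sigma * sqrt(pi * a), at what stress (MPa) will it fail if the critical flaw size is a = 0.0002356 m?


Rearrange KIC = sigma * sqrt(pi * a):
  sigma = KIC / sqrt(pi * a)
  sqrt(pi * 0.0002356) = 0.027206
  sigma = 0.626 / 0.027206 = 23.01 MPa

23.01 MPa


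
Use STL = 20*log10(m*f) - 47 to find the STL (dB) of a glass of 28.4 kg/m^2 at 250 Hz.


Mass law: STL = 20 * log10(m * f) - 47
  m * f = 28.4 * 250 = 7100
  log10(7100) = 3.85126
  STL = 20 * 3.85126 - 47 = 77.0252 - 47 = 30.0 dB

30.0 dB


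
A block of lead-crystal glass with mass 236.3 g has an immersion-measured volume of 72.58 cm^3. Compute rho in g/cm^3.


Use the definition of density:
  rho = mass / volume
  rho = 236.3 / 72.58 = 3.256 g/cm^3

3.256 g/cm^3


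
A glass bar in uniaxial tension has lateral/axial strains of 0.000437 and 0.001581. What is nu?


Poisson's ratio: nu = lateral strain / axial strain
  nu = 0.000437 / 0.001581 = 0.2764

0.2764


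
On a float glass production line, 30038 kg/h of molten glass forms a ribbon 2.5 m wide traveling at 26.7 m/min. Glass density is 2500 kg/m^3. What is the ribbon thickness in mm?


Ribbon cross-section from mass balance:
  Volume rate = throughput / density = 30038 / 2500 = 12.0152 m^3/h
  thickness = volume rate / (speed * 60 * width), i.e.
  thickness = throughput / (60 * speed * width * density) * 1000
  thickness = 30038 / (60 * 26.7 * 2.5 * 2500) * 1000 = 3.0 mm

3.0 mm


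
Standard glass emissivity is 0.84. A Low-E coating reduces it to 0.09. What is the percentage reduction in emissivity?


Percentage reduction = (1 - coated/uncoated) * 100
  Ratio = 0.09 / 0.84 = 0.1071
  Reduction = (1 - 0.1071) * 100 = 89.3%

89.3%


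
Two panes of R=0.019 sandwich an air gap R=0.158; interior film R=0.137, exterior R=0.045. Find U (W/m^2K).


Total thermal resistance (series):
  R_total = R_in + R_glass + R_air + R_glass + R_out
  R_total = 0.137 + 0.019 + 0.158 + 0.019 + 0.045 = 0.378 m^2K/W
U-value = 1 / R_total = 1 / 0.378 = 2.646 W/m^2K

2.646 W/m^2K


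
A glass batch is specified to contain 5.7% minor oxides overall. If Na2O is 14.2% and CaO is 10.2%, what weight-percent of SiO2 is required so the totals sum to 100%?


Known pieces sum to 100%:
  SiO2 = 100 - (others + Na2O + CaO)
  SiO2 = 100 - (5.7 + 14.2 + 10.2) = 69.9%

69.9%


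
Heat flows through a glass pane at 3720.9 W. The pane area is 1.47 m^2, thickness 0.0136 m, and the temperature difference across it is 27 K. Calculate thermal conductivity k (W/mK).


Fourier's law rearranged: k = Q * t / (A * dT)
  Numerator = 3720.9 * 0.0136 = 50.60424
  Denominator = 1.47 * 27 = 39.69
  k = 50.60424 / 39.69 = 1.275 W/mK

1.275 W/mK


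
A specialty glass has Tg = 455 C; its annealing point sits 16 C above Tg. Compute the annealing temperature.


The annealing temperature is Tg plus the offset:
  T_anneal = 455 + 16 = 471 C

471 C


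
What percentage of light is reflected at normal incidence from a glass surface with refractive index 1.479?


Fresnel reflectance at normal incidence:
  R = ((n - 1)/(n + 1))^2
  (n - 1)/(n + 1) = (1.479 - 1)/(1.479 + 1) = 0.193223
  R = 0.193223^2 = 0.0373351
  R(%) = 0.0373351 * 100 = 3.734%

3.734%


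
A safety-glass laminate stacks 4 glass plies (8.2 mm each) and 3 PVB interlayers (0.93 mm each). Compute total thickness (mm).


Total thickness = glass contribution + PVB contribution
  Glass: 4 * 8.2 = 32.8 mm
  PVB: 3 * 0.93 = 2.79 mm
  Total = 32.8 + 2.79 = 35.59 mm

35.59 mm


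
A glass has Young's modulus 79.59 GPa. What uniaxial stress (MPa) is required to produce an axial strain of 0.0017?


Rearrange E = sigma / epsilon:
  sigma = E * epsilon
  E (MPa) = 79.59 * 1000 = 79590
  sigma = 79590 * 0.0017 = 135.3 MPa

135.3 MPa


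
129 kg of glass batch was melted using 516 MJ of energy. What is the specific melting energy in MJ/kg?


Rearrange E = m * s for s:
  s = E / m
  s = 516 / 129 = 4.0 MJ/kg

4.0 MJ/kg


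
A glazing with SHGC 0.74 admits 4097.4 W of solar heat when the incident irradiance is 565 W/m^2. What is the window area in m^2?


Rearrange Q = Area * SHGC * Irradiance:
  Area = Q / (SHGC * Irradiance)
  Area = 4097.4 / (0.74 * 565) = 9.8 m^2

9.8 m^2


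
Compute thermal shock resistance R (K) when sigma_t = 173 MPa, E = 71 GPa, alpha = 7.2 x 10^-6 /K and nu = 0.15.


Thermal shock resistance: R = sigma * (1 - nu) / (E * alpha)
  Numerator = 173 * (1 - 0.15) = 147.05
  Denominator = 71 * 1000 * (7.2 x 10^-6) = 0.5112
  R = 147.05 / 0.5112 = 287.7 K

287.7 K


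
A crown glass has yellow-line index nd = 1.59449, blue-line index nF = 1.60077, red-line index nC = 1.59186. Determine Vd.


Abbe number formula: Vd = (nd - 1) / (nF - nC)
  nd - 1 = 1.59449 - 1 = 0.59449
  nF - nC = 1.60077 - 1.59186 = 0.00891
  Vd = 0.59449 / 0.00891 = 66.72

66.72


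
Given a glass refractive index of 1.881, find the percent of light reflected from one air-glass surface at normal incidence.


Fresnel reflectance at normal incidence:
  R = ((n - 1)/(n + 1))^2
  (n - 1)/(n + 1) = (1.881 - 1)/(1.881 + 1) = 0.305797
  R = 0.305797^2 = 0.0935118
  R(%) = 0.0935118 * 100 = 9.351%

9.351%


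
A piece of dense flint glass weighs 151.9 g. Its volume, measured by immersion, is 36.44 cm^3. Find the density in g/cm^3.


Use the definition of density:
  rho = mass / volume
  rho = 151.9 / 36.44 = 4.168 g/cm^3

4.168 g/cm^3


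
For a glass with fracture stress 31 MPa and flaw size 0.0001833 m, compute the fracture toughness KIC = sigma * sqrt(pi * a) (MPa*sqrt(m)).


Fracture toughness: KIC = sigma * sqrt(pi * a)
  pi * a = pi * 0.0001833 = 0.000575854
  sqrt(pi * a) = 0.023997
  KIC = 31 * 0.023997 = 0.744 MPa*sqrt(m)

0.744 MPa*sqrt(m)


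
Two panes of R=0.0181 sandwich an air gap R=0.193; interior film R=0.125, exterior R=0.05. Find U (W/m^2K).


Total thermal resistance (series):
  R_total = R_in + R_glass + R_air + R_glass + R_out
  R_total = 0.125 + 0.0181 + 0.193 + 0.0181 + 0.05 = 0.4042 m^2K/W
U-value = 1 / R_total = 1 / 0.4042 = 2.474 W/m^2K

2.474 W/m^2K


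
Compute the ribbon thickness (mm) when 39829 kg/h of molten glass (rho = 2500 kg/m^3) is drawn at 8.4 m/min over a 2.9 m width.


Ribbon cross-section from mass balance:
  Volume rate = throughput / density = 39829 / 2500 = 15.9316 m^3/h
  thickness = volume rate / (speed * 60 * width), i.e.
  thickness = throughput / (60 * speed * width * density) * 1000
  thickness = 39829 / (60 * 8.4 * 2.9 * 2500) * 1000 = 10.9 mm

10.9 mm


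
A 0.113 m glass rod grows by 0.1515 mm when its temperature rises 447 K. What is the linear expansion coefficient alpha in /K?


Rearrange dL = alpha * L0 * dT for alpha:
  alpha = dL / (L0 * dT)
  alpha = (0.1515 / 1000) / (0.113 * 447) = 0.000002999 /K = 2.999 x 10^-6 /K

2.999 x 10^-6 /K


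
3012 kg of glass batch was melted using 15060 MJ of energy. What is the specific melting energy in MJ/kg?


Rearrange E = m * s for s:
  s = E / m
  s = 15060 / 3012 = 5.0 MJ/kg

5.0 MJ/kg


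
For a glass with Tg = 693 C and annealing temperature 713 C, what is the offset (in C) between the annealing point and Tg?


Offset = T_anneal - Tg:
  offset = 713 - 693 = 20 C

20 C


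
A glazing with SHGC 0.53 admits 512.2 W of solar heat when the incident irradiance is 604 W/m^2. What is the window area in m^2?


Rearrange Q = Area * SHGC * Irradiance:
  Area = Q / (SHGC * Irradiance)
  Area = 512.2 / (0.53 * 604) = 1.6 m^2

1.6 m^2


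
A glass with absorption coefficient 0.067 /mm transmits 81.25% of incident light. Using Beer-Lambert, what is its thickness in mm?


Rearrange T = exp(-alpha * thickness):
  thickness = -ln(T) / alpha
  T = 81.25/100 = 0.8125
  ln(T) = -0.20764
  -ln(T) = 0.20764
  thickness = 0.20764 / 0.067 = 3.1 mm

3.1 mm


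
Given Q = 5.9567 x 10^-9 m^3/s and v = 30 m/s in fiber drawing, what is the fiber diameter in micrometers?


Cross-sectional area from continuity:
  A = Q / v = 5.9567 x 10^-9 / 30 = 1.985567 x 10^-10 m^2
Diameter from circular cross-section:
  d = sqrt(4A / pi) * 10^6 (m -> um)
  d = sqrt(4 * 1.985567 x 10^-10 / pi) * 10^6 = 15.9 um

15.9 um


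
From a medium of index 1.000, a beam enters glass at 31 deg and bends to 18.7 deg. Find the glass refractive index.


Apply Snell's law: n1 * sin(theta1) = n2 * sin(theta2)
  n2 = n1 * sin(theta1) / sin(theta2)
  sin(31) = 0.515038
  sin(18.7) = 0.320613
  n2 = 1.000 * 0.515038 / 0.320613 = 1.6064

1.6064


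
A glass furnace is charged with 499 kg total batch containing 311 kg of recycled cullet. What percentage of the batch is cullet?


Cullet ratio = (cullet mass / total batch mass) * 100
  Ratio = 311 / 499 * 100 = 62.32%

62.32%


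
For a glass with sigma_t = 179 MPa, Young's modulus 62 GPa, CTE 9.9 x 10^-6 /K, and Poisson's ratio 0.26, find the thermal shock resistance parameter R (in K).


Thermal shock resistance: R = sigma * (1 - nu) / (E * alpha)
  Numerator = 179 * (1 - 0.26) = 132.46
  Denominator = 62 * 1000 * (9.9 x 10^-6) = 0.6138
  R = 132.46 / 0.6138 = 215.8 K

215.8 K


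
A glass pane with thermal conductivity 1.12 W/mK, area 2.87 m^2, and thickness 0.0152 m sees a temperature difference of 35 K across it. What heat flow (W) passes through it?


Fourier's law: Q = k * A * dT / t
  Q = 1.12 * 2.87 * 35 / 0.0152
  Q = 112.504 / 0.0152 = 7401.6 W

7401.6 W


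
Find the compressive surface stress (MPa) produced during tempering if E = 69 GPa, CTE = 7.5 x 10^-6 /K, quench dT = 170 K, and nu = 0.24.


Tempering stress: sigma = E * alpha * dT / (1 - nu)
  E (MPa) = 69 * 1000 = 69000
  Numerator = 69000 * (7.5 x 10^-6) * 170 = 87.975
  Denominator = 1 - 0.24 = 0.76
  sigma = 87.975 / 0.76 = 115.8 MPa

115.8 MPa


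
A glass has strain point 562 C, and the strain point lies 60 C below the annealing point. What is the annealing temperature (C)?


T_anneal = T_strain + gap:
  T_anneal = 562 + 60 = 622 C

622 C


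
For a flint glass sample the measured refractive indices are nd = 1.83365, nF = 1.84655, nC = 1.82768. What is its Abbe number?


Abbe number formula: Vd = (nd - 1) / (nF - nC)
  nd - 1 = 1.83365 - 1 = 0.83365
  nF - nC = 1.84655 - 1.82768 = 0.01887
  Vd = 0.83365 / 0.01887 = 44.18

44.18


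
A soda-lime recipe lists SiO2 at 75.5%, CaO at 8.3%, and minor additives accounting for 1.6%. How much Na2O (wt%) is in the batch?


Pieces sum to 100%:
  Na2O = 100 - (SiO2 + CaO + others)
  Na2O = 100 - (75.5 + 8.3 + 1.6) = 14.6%

14.6%


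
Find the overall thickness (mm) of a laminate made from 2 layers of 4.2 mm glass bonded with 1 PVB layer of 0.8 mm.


Total thickness = glass contribution + PVB contribution
  Glass: 2 * 4.2 = 8.4 mm
  PVB: 1 * 0.8 = 0.8 mm
  Total = 8.4 + 0.8 = 9.2 mm

9.2 mm


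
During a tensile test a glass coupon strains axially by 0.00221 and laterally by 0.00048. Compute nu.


Poisson's ratio: nu = lateral strain / axial strain
  nu = 0.00048 / 0.00221 = 0.2172

0.2172


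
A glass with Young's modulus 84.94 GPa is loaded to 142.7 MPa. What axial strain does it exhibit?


Rearrange E = sigma / epsilon:
  epsilon = sigma / E
  E (MPa) = 84.94 * 1000 = 84940
  epsilon = 142.7 / 84940 = 0.00168

0.00168


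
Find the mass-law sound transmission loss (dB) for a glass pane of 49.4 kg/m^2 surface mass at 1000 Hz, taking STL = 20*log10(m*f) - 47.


Mass law: STL = 20 * log10(m * f) - 47
  m * f = 49.4 * 1000 = 49400
  log10(49400) = 4.69373
  STL = 20 * 4.69373 - 47 = 93.8746 - 47 = 46.9 dB

46.9 dB


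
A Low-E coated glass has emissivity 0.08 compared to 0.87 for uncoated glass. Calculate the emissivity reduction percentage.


Percentage reduction = (1 - coated/uncoated) * 100
  Ratio = 0.08 / 0.87 = 0.092
  Reduction = (1 - 0.092) * 100 = 90.8%

90.8%


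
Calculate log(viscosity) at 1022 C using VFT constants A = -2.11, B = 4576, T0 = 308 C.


VFT equation: log(eta) = A + B / (T - T0)
  T - T0 = 1022 - 308 = 714
  B / (T - T0) = 4576 / 714 = 6.409
  log(eta) = -2.11 + 6.409 = 4.299

4.299


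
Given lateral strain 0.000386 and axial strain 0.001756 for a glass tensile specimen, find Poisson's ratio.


Poisson's ratio: nu = lateral strain / axial strain
  nu = 0.000386 / 0.001756 = 0.2198

0.2198


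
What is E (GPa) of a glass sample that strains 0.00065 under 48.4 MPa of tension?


Young's modulus: E = stress / strain
  E = 48.4 MPa / 0.00065 = 74461.54 MPa
Convert to GPa: 74461.54 / 1000 = 74.46 GPa

74.46 GPa


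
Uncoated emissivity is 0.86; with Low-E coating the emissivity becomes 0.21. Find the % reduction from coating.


Percentage reduction = (1 - coated/uncoated) * 100
  Ratio = 0.21 / 0.86 = 0.2442
  Reduction = (1 - 0.2442) * 100 = 75.6%

75.6%


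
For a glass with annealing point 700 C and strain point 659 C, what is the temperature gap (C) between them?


Gap = T_anneal - T_strain:
  gap = 700 - 659 = 41 C

41 C


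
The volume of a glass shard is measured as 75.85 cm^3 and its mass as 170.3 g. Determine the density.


Use the definition of density:
  rho = mass / volume
  rho = 170.3 / 75.85 = 2.245 g/cm^3

2.245 g/cm^3


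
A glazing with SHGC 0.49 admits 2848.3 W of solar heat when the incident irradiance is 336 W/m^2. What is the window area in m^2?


Rearrange Q = Area * SHGC * Irradiance:
  Area = Q / (SHGC * Irradiance)
  Area = 2848.3 / (0.49 * 336) = 17.3 m^2

17.3 m^2


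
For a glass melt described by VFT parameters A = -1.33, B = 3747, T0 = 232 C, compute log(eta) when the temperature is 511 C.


VFT equation: log(eta) = A + B / (T - T0)
  T - T0 = 511 - 232 = 279
  B / (T - T0) = 3747 / 279 = 13.43
  log(eta) = -1.33 + 13.43 = 12.1

12.1


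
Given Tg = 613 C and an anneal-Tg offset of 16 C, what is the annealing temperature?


The annealing temperature is Tg plus the offset:
  T_anneal = 613 + 16 = 629 C

629 C


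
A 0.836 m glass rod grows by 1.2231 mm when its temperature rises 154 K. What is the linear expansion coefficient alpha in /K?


Rearrange dL = alpha * L0 * dT for alpha:
  alpha = dL / (L0 * dT)
  alpha = (1.2231 / 1000) / (0.836 * 154) = 0.0000095 /K = 9.5 x 10^-6 /K

9.5 x 10^-6 /K


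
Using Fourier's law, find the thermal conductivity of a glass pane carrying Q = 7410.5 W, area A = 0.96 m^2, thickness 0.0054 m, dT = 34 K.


Fourier's law rearranged: k = Q * t / (A * dT)
  Numerator = 7410.5 * 0.0054 = 40.0167
  Denominator = 0.96 * 34 = 32.64
  k = 40.0167 / 32.64 = 1.226 W/mK

1.226 W/mK


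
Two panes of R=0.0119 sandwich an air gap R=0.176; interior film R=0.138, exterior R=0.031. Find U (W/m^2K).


Total thermal resistance (series):
  R_total = R_in + R_glass + R_air + R_glass + R_out
  R_total = 0.138 + 0.0119 + 0.176 + 0.0119 + 0.031 = 0.3688 m^2K/W
U-value = 1 / R_total = 1 / 0.3688 = 2.711 W/m^2K

2.711 W/m^2K


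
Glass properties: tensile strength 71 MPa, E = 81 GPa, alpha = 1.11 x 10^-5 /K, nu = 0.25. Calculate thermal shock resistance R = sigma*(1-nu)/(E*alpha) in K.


Thermal shock resistance: R = sigma * (1 - nu) / (E * alpha)
  Numerator = 71 * (1 - 0.25) = 53.25
  Denominator = 81 * 1000 * (1.11 x 10^-5) = 0.8991
  R = 53.25 / 0.8991 = 59.2 K

59.2 K


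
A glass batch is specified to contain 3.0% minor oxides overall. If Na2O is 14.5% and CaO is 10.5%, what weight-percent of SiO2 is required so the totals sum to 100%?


Known pieces sum to 100%:
  SiO2 = 100 - (others + Na2O + CaO)
  SiO2 = 100 - (3.0 + 14.5 + 10.5) = 72.0%

72.0%


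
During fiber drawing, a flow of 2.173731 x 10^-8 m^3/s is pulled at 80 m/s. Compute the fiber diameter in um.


Cross-sectional area from continuity:
  A = Q / v = 2.173731 x 10^-8 / 80 = 2.717164 x 10^-10 m^2
Diameter from circular cross-section:
  d = sqrt(4A / pi) * 10^6 (m -> um)
  d = sqrt(4 * 2.717164 x 10^-10 / pi) * 10^6 = 18.6 um

18.6 um


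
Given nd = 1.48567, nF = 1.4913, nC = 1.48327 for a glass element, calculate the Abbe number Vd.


Abbe number formula: Vd = (nd - 1) / (nF - nC)
  nd - 1 = 1.48567 - 1 = 0.48567
  nF - nC = 1.4913 - 1.48327 = 0.00803
  Vd = 0.48567 / 0.00803 = 60.48

60.48


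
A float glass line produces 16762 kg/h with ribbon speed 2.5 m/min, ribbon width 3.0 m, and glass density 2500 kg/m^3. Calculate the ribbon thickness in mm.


Ribbon cross-section from mass balance:
  Volume rate = throughput / density = 16762 / 2500 = 6.7048 m^3/h
  thickness = volume rate / (speed * 60 * width), i.e.
  thickness = throughput / (60 * speed * width * density) * 1000
  thickness = 16762 / (60 * 2.5 * 3.0 * 2500) * 1000 = 14.9 mm

14.9 mm


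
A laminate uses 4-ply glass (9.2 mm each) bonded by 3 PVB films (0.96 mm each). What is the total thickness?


Total thickness = glass contribution + PVB contribution
  Glass: 4 * 9.2 = 36.8 mm
  PVB: 3 * 0.96 = 2.88 mm
  Total = 36.8 + 2.88 = 39.68 mm

39.68 mm


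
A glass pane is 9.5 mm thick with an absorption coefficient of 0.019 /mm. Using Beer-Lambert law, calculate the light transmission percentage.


Beer-Lambert law: T = exp(-alpha * thickness)
  exponent = -0.019 * 9.5 = -0.1805
  T = exp(-0.1805) = 0.8349
  Percentage = 0.8349 * 100 = 83.49%

83.49%


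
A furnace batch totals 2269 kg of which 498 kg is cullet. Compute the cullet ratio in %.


Cullet ratio = (cullet mass / total batch mass) * 100
  Ratio = 498 / 2269 * 100 = 21.95%

21.95%


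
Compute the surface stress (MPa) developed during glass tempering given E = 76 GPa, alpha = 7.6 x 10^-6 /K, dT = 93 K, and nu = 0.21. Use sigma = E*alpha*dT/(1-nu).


Tempering stress: sigma = E * alpha * dT / (1 - nu)
  E (MPa) = 76 * 1000 = 76000
  Numerator = 76000 * (7.6 x 10^-6) * 93 = 53.7168
  Denominator = 1 - 0.21 = 0.79
  sigma = 53.7168 / 0.79 = 68.0 MPa

68.0 MPa


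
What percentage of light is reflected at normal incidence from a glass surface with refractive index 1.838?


Fresnel reflectance at normal incidence:
  R = ((n - 1)/(n + 1))^2
  (n - 1)/(n + 1) = (1.838 - 1)/(1.838 + 1) = 0.295278
  R = 0.295278^2 = 0.0871891
  R(%) = 0.0871891 * 100 = 8.719%

8.719%


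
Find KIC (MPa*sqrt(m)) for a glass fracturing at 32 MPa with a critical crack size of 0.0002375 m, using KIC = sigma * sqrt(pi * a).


Fracture toughness: KIC = sigma * sqrt(pi * a)
  pi * a = pi * 0.0002375 = 0.000746128
  sqrt(pi * a) = 0.027315
  KIC = 32 * 0.027315 = 0.874 MPa*sqrt(m)

0.874 MPa*sqrt(m)


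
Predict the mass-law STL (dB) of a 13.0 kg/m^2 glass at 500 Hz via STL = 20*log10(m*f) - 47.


Mass law: STL = 20 * log10(m * f) - 47
  m * f = 13.0 * 500 = 6500
  log10(6500) = 3.81291
  STL = 20 * 3.81291 - 47 = 76.2582 - 47 = 29.3 dB

29.3 dB


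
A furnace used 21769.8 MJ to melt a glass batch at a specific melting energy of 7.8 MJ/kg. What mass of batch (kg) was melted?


Rearrange E = m * s for m:
  m = E / s
  m = 21769.8 / 7.8 = 2791.0 kg

2791.0 kg


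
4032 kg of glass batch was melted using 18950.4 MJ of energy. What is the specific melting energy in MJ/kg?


Rearrange E = m * s for s:
  s = E / m
  s = 18950.4 / 4032 = 4.7 MJ/kg

4.7 MJ/kg


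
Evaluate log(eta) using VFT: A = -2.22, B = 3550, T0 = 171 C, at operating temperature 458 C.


VFT equation: log(eta) = A + B / (T - T0)
  T - T0 = 458 - 171 = 287
  B / (T - T0) = 3550 / 287 = 12.369
  log(eta) = -2.22 + 12.369 = 10.149

10.149


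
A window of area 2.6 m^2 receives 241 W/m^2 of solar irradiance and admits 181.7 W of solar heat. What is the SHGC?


Rearrange Q = Area * SHGC * Irradiance:
  SHGC = Q / (Area * Irradiance)
  SHGC = 181.7 / (2.6 * 241) = 0.29

0.29


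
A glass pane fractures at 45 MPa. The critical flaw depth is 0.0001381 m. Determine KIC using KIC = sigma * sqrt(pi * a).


Fracture toughness: KIC = sigma * sqrt(pi * a)
  pi * a = pi * 0.0001381 = 0.000433854
  sqrt(pi * a) = 0.020829
  KIC = 45 * 0.020829 = 0.937 MPa*sqrt(m)

0.937 MPa*sqrt(m)


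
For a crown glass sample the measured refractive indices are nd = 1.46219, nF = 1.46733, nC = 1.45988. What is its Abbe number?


Abbe number formula: Vd = (nd - 1) / (nF - nC)
  nd - 1 = 1.46219 - 1 = 0.46219
  nF - nC = 1.46733 - 1.45988 = 0.00745
  Vd = 0.46219 / 0.00745 = 62.04

62.04


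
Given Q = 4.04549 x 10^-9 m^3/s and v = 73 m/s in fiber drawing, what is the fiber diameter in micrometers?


Cross-sectional area from continuity:
  A = Q / v = 4.04549 x 10^-9 / 73 = 5.541767 x 10^-11 m^2
Diameter from circular cross-section:
  d = sqrt(4A / pi) * 10^6 (m -> um)
  d = sqrt(4 * 5.541767 x 10^-11 / pi) * 10^6 = 8.4 um

8.4 um


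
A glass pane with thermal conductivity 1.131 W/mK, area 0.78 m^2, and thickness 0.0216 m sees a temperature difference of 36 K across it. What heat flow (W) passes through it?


Fourier's law: Q = k * A * dT / t
  Q = 1.131 * 0.78 * 36 / 0.0216
  Q = 31.75848 / 0.0216 = 1470.3 W

1470.3 W


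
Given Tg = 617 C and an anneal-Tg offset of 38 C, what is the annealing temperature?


The annealing temperature is Tg plus the offset:
  T_anneal = 617 + 38 = 655 C

655 C


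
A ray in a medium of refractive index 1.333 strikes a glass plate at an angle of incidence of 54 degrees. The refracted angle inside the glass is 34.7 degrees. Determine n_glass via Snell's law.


Apply Snell's law: n1 * sin(theta1) = n2 * sin(theta2)
  n2 = n1 * sin(theta1) / sin(theta2)
  sin(54) = 0.809017
  sin(34.7) = 0.56928
  n2 = 1.333 * 0.809017 / 0.56928 = 1.8944

1.8944


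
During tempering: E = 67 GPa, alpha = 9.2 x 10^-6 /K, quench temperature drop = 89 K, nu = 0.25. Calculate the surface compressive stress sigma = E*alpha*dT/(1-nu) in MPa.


Tempering stress: sigma = E * alpha * dT / (1 - nu)
  E (MPa) = 67 * 1000 = 67000
  Numerator = 67000 * (9.2 x 10^-6) * 89 = 54.8596
  Denominator = 1 - 0.25 = 0.75
  sigma = 54.8596 / 0.75 = 73.1 MPa

73.1 MPa


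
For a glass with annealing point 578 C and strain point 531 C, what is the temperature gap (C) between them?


Gap = T_anneal - T_strain:
  gap = 578 - 531 = 47 C

47 C


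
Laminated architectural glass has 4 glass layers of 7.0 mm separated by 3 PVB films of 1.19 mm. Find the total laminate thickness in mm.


Total thickness = glass contribution + PVB contribution
  Glass: 4 * 7.0 = 28.0 mm
  PVB: 3 * 1.19 = 3.57 mm
  Total = 28.0 + 3.57 = 31.57 mm

31.57 mm


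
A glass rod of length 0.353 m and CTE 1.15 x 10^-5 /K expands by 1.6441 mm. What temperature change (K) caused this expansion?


Rearrange dL = alpha * L0 * dT for dT:
  dT = dL / (alpha * L0)
  dL (m) = 1.6441 / 1000 = 0.0016441
  dT = 0.0016441 / ((1.15 x 10^-5) * 0.353) = 405.0 K

405.0 K


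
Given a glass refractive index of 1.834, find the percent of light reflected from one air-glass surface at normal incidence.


Fresnel reflectance at normal incidence:
  R = ((n - 1)/(n + 1))^2
  (n - 1)/(n + 1) = (1.834 - 1)/(1.834 + 1) = 0.294284
  R = 0.294284^2 = 0.0866031
  R(%) = 0.0866031 * 100 = 8.66%

8.66%


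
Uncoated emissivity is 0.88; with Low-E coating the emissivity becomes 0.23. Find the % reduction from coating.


Percentage reduction = (1 - coated/uncoated) * 100
  Ratio = 0.23 / 0.88 = 0.2614
  Reduction = (1 - 0.2614) * 100 = 73.9%

73.9%


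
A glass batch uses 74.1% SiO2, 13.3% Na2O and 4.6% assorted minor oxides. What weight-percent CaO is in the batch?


Pieces sum to 100%:
  CaO = 100 - (SiO2 + Na2O + others)
  CaO = 100 - (74.1 + 13.3 + 4.6) = 8.0%

8.0%


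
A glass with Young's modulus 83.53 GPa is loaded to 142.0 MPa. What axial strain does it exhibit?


Rearrange E = sigma / epsilon:
  epsilon = sigma / E
  E (MPa) = 83.53 * 1000 = 83530
  epsilon = 142.0 / 83530 = 0.0017

0.0017
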